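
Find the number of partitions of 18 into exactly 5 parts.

A partial list (first 12 by largest part):
14, 1, 1, 1, 1
13, 2, 1, 1, 1
12, 3, 1, 1, 1
12, 2, 2, 1, 1
11, 4, 1, 1, 1
11, 3, 2, 1, 1
11, 2, 2, 2, 1
10, 5, 1, 1, 1
10, 4, 2, 1, 1
10, 3, 3, 1, 1
10, 3, 2, 2, 1
10, 2, 2, 2, 2
…and 45 more, for 57 total.

57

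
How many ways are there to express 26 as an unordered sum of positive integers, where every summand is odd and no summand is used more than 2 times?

38

There are too many to list fully; the first 12 (by largest part) are:
1, 25
3, 23
5, 21
1, 1, 3, 21
7, 19
1, 1, 5, 19
1, 3, 3, 19
9, 17
1, 1, 7, 17
1, 3, 5, 17
11, 15
1, 1, 9, 15
…and 26 more, for 38 total.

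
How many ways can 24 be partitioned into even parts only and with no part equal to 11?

There are 77 such partitions.

77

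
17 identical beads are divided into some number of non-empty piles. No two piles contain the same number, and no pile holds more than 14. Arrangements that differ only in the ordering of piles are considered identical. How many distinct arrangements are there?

35

A partial list (first 12 by largest part):
14, 3
14, 2, 1
13, 4
13, 3, 1
12, 5
12, 4, 1
12, 3, 2
11, 6
11, 5, 1
11, 4, 2
11, 3, 2, 1
10, 7
…and 23 more, for 35 total.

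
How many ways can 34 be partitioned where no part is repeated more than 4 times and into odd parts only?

218

Enumerating by decreasing first part gives 218 partitions in all.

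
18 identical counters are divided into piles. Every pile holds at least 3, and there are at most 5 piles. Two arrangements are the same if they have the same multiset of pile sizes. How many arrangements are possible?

A partial list (first 12 by largest part):
18
3, 15
4, 14
5, 13
6, 12
3, 3, 12
7, 11
3, 4, 11
8, 10
3, 5, 10
4, 4, 10
9, 9
…and 20 more, for 32 total.

32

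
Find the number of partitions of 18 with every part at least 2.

88

A full systematic count gives 88.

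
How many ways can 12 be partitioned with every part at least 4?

5

Listing the qualifying partitions of 12:
12
8+4
7+5
6+6
4+4+4
That's 5 in total.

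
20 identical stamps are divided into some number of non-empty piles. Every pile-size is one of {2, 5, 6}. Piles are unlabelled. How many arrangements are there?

Listing the qualifying partitions of 20:
6 + 6 + 6 + 2
6 + 6 + 2 + 2 + 2 + 2
6 + 5 + 5 + 2 + 2
6 + 2 + 2 + 2 + 2 + 2 + 2 + 2
5 + 5 + 5 + 5
5 + 5 + 2 + 2 + 2 + 2 + 2
2 + 2 + 2 + 2 + 2 + 2 + 2 + 2 + 2 + 2

7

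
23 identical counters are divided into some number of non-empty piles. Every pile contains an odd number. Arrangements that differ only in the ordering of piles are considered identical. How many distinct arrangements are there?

104

A full systematic count gives 104.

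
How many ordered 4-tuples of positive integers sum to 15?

364

Place 3 bars in the 14 internal gaps of a row of 15 dots: C(14,3) = 364.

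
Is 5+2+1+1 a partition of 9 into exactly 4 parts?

Yes

The parts sum to 9, and the condition 'there are exactly 4 summands' holds.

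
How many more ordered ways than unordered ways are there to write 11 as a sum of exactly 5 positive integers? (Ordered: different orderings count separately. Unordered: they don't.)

200

Ordered (compositions into 5 parts): C(10,4) = 210.
Partitions of 11 into exactly 5 parts: 10.
Difference: 210 − 10 = 200.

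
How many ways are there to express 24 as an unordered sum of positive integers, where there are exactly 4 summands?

108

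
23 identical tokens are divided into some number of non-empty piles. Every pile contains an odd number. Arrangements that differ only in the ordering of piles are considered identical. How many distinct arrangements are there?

104

Systematic enumeration (by largest part, then next-largest, …) yields 104.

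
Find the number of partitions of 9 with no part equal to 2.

15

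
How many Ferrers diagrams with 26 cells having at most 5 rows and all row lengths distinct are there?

Counting exhaustively, 158 partitions satisfy the conditions.

158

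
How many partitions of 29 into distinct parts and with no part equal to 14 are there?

230

Direct enumeration gives 230 partitions.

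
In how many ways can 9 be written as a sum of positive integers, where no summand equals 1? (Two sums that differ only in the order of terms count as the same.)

The partitions of 9 that satisfy the conditions:
9
7, 2
6, 3
5, 4
5, 2, 2
4, 3, 2
3, 3, 3
3, 2, 2, 2
That's 8 in total.

8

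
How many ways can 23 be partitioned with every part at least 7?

They are:
23
16 + 7
15 + 8
14 + 9
13 + 10
12 + 11
9 + 7 + 7
8 + 8 + 7
Counting gives 8.

8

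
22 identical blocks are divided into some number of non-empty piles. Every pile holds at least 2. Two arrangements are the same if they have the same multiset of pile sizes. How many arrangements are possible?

A full systematic count gives 210.

210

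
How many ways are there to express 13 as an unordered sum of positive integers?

101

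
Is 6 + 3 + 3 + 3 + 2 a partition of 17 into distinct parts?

No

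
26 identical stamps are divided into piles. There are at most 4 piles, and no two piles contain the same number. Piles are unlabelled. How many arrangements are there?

121

A full systematic count gives 121.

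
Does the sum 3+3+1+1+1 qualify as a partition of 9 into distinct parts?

The parts sum to 9, and the condition 'all summands are distinct' is violated.

No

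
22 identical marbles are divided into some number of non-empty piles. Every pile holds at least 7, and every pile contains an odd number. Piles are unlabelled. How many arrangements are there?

Listing the qualifying partitions of 22:
15, 7
13, 9
11, 11

3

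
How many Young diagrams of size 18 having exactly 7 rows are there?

A partial list (first 12 by largest part):
12,1,1,1,1,1,1
11,2,1,1,1,1,1
10,3,1,1,1,1,1
10,2,2,1,1,1,1
9,4,1,1,1,1,1
9,3,2,1,1,1,1
9,2,2,2,1,1,1
8,5,1,1,1,1,1
8,4,2,1,1,1,1
8,3,3,1,1,1,1
8,3,2,2,1,1,1
8,2,2,2,2,1,1
…and 37 more, for 49 total.

49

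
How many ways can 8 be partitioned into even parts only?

Listing the qualifying partitions of 8:
8
2+6
4+4
2+2+4
2+2+2+2

5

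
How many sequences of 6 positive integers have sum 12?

A composition of 12 into 6 positive parts is chosen by placing 5 dividers among the 11 gaps between 12 units: C(11,5) = 462.

462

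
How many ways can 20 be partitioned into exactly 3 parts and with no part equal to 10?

28

A partial list (first 12 by largest part):
18 + 1 + 1
17 + 2 + 1
16 + 3 + 1
16 + 2 + 2
15 + 4 + 1
15 + 3 + 2
14 + 5 + 1
14 + 4 + 2
14 + 3 + 3
13 + 6 + 1
13 + 5 + 2
13 + 4 + 3
…and 16 more, for 28 total.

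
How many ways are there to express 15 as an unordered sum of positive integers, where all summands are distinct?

27

There are too many to list fully; the first 12 (by largest part) are:
15
14+1
13+2
12+3
12+2+1
11+4
11+3+1
10+5
10+4+1
10+3+2
9+6
9+5+1
…and 15 more, for 27 total.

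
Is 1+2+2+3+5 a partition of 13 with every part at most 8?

Yes

The parts sum to 13, and the condition 'no summand exceeds 8' holds.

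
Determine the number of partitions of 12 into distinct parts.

15

Listing the qualifying partitions of 12:
12
11+1
10+2
9+3
9+2+1
8+4
8+3+1
7+5
7+4+1
7+3+2
6+5+1
6+4+2
6+3+2+1
5+4+3
5+4+2+1
Counting gives 15.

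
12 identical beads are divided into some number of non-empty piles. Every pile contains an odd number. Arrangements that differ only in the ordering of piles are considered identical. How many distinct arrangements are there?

15

Listing the qualifying partitions of 12:
11, 1
9, 3
9, 1, 1, 1
7, 5
7, 3, 1, 1
7, 1, 1, 1, 1, 1
5, 5, 1, 1
5, 3, 3, 1
5, 3, 1, 1, 1, 1
5, 1, 1, 1, 1, 1, 1, 1
3, 3, 3, 3
3, 3, 3, 1, 1, 1
3, 3, 1, 1, 1, 1, 1, 1
3, 1, 1, 1, 1, 1, 1, 1, 1, 1
1, 1, 1, 1, 1, 1, 1, 1, 1, 1, 1, 1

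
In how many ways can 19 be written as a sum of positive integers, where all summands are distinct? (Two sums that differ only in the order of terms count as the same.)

A partial list (first 12 by largest part):
19
1 + 18
2 + 17
3 + 16
1 + 2 + 16
4 + 15
1 + 3 + 15
5 + 14
1 + 4 + 14
2 + 3 + 14
6 + 13
1 + 5 + 13
…and 42 more, for 54 total.

54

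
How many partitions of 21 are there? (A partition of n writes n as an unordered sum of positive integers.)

792

A full systematic count gives 792.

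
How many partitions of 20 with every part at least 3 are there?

49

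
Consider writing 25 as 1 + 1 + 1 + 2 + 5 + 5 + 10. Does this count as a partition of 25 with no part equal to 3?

The parts sum to 25, and the condition 'no summand equals 3' holds.

Yes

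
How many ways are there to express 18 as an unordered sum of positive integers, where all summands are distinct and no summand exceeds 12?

There are too many to list fully; the first 12 (by largest part) are:
12, 6
12, 5, 1
12, 4, 2
12, 3, 2, 1
11, 7
11, 6, 1
11, 5, 2
11, 4, 3
11, 4, 2, 1
10, 8
10, 7, 1
10, 6, 2
…and 24 more, for 36 total.

36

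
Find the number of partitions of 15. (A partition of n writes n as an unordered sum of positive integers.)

176

Systematic enumeration (by largest part, then next-largest, …) yields 176.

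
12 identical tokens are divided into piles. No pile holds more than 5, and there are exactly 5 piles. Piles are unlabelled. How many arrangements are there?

9

They are:
1, 1, 1, 4, 5
1, 1, 2, 3, 5
1, 2, 2, 2, 5
1, 1, 2, 4, 4
1, 1, 3, 3, 4
1, 2, 2, 3, 4
2, 2, 2, 2, 4
1, 2, 3, 3, 3
2, 2, 2, 3, 3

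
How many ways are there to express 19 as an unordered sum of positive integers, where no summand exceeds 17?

488

Enumerating by decreasing first part gives 488 partitions in all.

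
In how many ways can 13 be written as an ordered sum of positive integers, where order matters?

The number of compositions of n is 2^(n−1); here 2^12 = 4096.

4096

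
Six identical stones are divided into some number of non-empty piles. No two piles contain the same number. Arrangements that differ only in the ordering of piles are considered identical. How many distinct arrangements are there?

4

Enumerating:
6
1,5
2,4
1,2,3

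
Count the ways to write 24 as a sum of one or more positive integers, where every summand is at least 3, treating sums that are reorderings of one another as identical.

There are 110 such partitions.

110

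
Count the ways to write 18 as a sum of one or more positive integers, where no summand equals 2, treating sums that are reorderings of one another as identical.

154

A full systematic count gives 154.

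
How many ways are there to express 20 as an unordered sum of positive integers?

627

Counting exhaustively, 627 partitions satisfy the conditions.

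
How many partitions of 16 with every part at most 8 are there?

186

There are 186 such partitions.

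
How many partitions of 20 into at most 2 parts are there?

11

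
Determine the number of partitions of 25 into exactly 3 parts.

52

There are too many to list fully; the first 12 (by largest part) are:
23+1+1
22+2+1
21+3+1
21+2+2
20+4+1
20+3+2
19+5+1
19+4+2
19+3+3
18+6+1
18+5+2
18+4+3
…and 40 more, for 52 total.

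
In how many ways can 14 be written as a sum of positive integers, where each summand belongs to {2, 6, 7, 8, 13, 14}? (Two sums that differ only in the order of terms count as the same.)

Enumerating:
14
8 + 6
8 + 2 + 2 + 2
7 + 7
6 + 6 + 2
6 + 2 + 2 + 2 + 2
2 + 2 + 2 + 2 + 2 + 2 + 2
Counting gives 7.

7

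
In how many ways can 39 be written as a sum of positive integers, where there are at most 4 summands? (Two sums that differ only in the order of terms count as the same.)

588

Systematic enumeration (by largest part, then next-largest, …) yields 588.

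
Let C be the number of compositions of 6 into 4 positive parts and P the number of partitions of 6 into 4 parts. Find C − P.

8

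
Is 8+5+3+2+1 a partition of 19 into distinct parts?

The parts sum to 19, and the condition 'all summands are distinct' holds.

Yes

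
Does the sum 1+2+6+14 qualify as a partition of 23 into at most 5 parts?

The parts sum to 23, and the condition 'there are at most 5 summands' holds.

Yes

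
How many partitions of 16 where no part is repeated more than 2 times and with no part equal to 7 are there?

Enumerating by decreasing first part gives 73 partitions in all.

73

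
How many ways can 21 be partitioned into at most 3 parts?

48

A partial list (first 12 by largest part):
21
20+1
19+2
19+1+1
18+3
18+2+1
17+4
17+3+1
17+2+2
16+5
16+4+1
16+3+2
…and 36 more, for 48 total.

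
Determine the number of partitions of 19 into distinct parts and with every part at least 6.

Enumerating:
19
13, 6
12, 7
11, 8
10, 9
That's 5 in total.

5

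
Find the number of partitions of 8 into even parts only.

The partitions of 8 that satisfy the conditions:
8
6+2
4+4
4+2+2
2+2+2+2
Counting gives 5.

5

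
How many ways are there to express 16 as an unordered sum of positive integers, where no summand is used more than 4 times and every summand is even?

19

Enumerating:
16
14 + 2
12 + 4
12 + 2 + 2
10 + 6
10 + 4 + 2
10 + 2 + 2 + 2
8 + 8
8 + 6 + 2
8 + 4 + 4
8 + 4 + 2 + 2
8 + 2 + 2 + 2 + 2
6 + 6 + 4
6 + 6 + 2 + 2
6 + 4 + 4 + 2
6 + 4 + 2 + 2 + 2
4 + 4 + 4 + 4
4 + 4 + 4 + 2 + 2
4 + 4 + 2 + 2 + 2 + 2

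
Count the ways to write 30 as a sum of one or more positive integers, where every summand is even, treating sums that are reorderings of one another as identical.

Direct enumeration gives 176 partitions.

176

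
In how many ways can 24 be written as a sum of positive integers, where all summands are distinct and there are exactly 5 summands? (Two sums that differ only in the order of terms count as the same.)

Enumerating:
1+2+3+4+14
1+2+3+5+13
1+2+3+6+12
1+2+4+5+12
1+2+3+7+11
1+2+4+6+11
1+3+4+5+11
1+2+3+8+10
1+2+4+7+10
1+2+5+6+10
1+3+4+6+10
2+3+4+5+10
1+2+4+8+9
1+2+5+7+9
1+3+4+7+9
1+3+5+6+9
2+3+4+6+9
1+2+6+7+8
1+3+5+7+8
2+3+4+7+8
1+4+5+6+8
2+3+5+6+8
2+4+5+6+7
Counting gives 23.

23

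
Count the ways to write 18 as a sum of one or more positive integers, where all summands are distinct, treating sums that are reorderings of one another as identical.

46

A partial list (first 12 by largest part):
18
17,1
16,2
15,3
15,2,1
14,4
14,3,1
13,5
13,4,1
13,3,2
12,6
12,5,1
…and 34 more, for 46 total.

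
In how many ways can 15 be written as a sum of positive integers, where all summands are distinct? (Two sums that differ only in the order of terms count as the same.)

27

A partial list (first 12 by largest part):
15
14 + 1
13 + 2
12 + 3
12 + 2 + 1
11 + 4
11 + 3 + 1
10 + 5
10 + 4 + 1
10 + 3 + 2
9 + 6
9 + 5 + 1
…and 15 more, for 27 total.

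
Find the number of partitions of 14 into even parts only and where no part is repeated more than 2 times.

The partitions of 14 that satisfy the conditions:
14
2, 12
4, 10
2, 2, 10
6, 8
2, 4, 8
2, 6, 6
4, 4, 6
2, 2, 4, 6

9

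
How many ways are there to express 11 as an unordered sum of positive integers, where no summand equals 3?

There are too many to list fully; the first 12 (by largest part) are:
11
10, 1
9, 2
9, 1, 1
8, 2, 1
8, 1, 1, 1
7, 4
7, 2, 2
7, 2, 1, 1
7, 1, 1, 1, 1
6, 5
6, 4, 1
…and 22 more, for 34 total.

34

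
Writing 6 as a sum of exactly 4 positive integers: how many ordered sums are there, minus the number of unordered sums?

Compositions: C(5,3) = 10.
Partitions of 6 into exactly 4 parts: 2.
Difference: 10 − 2 = 8.

8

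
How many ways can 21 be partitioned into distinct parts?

76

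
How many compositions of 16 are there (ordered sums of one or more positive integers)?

The number of compositions of n is 2^(n−1); here 2^15 = 32768.

32768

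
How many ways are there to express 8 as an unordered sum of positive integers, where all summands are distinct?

Enumerating:
8
7, 1
6, 2
5, 3
5, 2, 1
4, 3, 1
That's 6 in total.

6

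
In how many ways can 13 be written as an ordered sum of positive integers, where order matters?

The number of compositions of n is 2^(n−1); here 2^12 = 4096.

4096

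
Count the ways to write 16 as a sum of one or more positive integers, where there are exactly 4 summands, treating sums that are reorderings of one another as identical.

34

A partial list (first 12 by largest part):
1+1+1+13
1+1+2+12
1+1+3+11
1+2+2+11
1+1+4+10
1+2+3+10
2+2+2+10
1+1+5+9
1+2+4+9
1+3+3+9
2+2+3+9
1+1+6+8
…and 22 more, for 34 total.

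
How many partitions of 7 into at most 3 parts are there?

The partitions of 7 that satisfy the conditions:
7
6+1
5+2
5+1+1
4+3
4+2+1
3+3+1
3+2+2
That's 8 in total.

8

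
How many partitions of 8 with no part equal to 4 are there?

The partitions of 8 that satisfy the conditions:
8
7,1
6,2
6,1,1
5,3
5,2,1
5,1,1,1
3,3,2
3,3,1,1
3,2,2,1
3,2,1,1,1
3,1,1,1,1,1
2,2,2,2
2,2,2,1,1
2,2,1,1,1,1
2,1,1,1,1,1,1
1,1,1,1,1,1,1,1
That's 17 in total.

17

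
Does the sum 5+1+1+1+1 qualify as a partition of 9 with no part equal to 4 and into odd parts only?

The parts sum to 9, and the condition 'no summand equals 4' holds; the condition 'every summand is odd' holds.

Yes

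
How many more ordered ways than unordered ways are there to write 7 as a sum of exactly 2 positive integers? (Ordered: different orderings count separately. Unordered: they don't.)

3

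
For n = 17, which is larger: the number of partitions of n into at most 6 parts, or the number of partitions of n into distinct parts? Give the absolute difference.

Partitions of 17 into at most 6 parts: 163.
Partitions of 17 into distinct parts: 38.
|163 − 38| = 125.

125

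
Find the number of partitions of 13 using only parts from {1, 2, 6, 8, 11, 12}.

18

Listing the qualifying partitions of 13:
12 + 1
11 + 2
11 + 1 + 1
8 + 2 + 2 + 1
8 + 2 + 1 + 1 + 1
8 + 1 + 1 + 1 + 1 + 1
6 + 6 + 1
6 + 2 + 2 + 2 + 1
6 + 2 + 2 + 1 + 1 + 1
6 + 2 + 1 + 1 + 1 + 1 + 1
6 + 1 + 1 + 1 + 1 + 1 + 1 + 1
2 + 2 + 2 + 2 + 2 + 2 + 1
2 + 2 + 2 + 2 + 2 + 1 + 1 + 1
2 + 2 + 2 + 2 + 1 + 1 + 1 + 1 + 1
2 + 2 + 2 + 1 + 1 + 1 + 1 + 1 + 1 + 1
2 + 2 + 1 + 1 + 1 + 1 + 1 + 1 + 1 + 1 + 1
2 + 1 + 1 + 1 + 1 + 1 + 1 + 1 + 1 + 1 + 1 + 1
1 + 1 + 1 + 1 + 1 + 1 + 1 + 1 + 1 + 1 + 1 + 1 + 1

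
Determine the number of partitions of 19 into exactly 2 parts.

9

The partitions of 19 that satisfy the conditions:
18, 1
17, 2
16, 3
15, 4
14, 5
13, 6
12, 7
11, 8
10, 9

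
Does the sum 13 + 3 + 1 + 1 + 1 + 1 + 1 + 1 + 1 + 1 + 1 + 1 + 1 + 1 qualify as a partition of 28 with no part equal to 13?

No

The parts sum to 28, and the condition 'no summand equals 13' is violated.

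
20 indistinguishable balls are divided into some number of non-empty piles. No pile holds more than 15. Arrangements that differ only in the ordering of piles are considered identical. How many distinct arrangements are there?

615

Enumerating by decreasing first part gives 615 partitions in all.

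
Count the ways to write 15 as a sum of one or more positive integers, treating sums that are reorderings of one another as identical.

Direct enumeration gives 176 partitions.

176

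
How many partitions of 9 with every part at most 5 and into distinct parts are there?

3

They are:
4 + 5
1 + 3 + 5
2 + 3 + 4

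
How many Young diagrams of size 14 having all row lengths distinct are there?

22

They are:
14
13+1
12+2
11+3
11+2+1
10+4
10+3+1
9+5
9+4+1
9+3+2
8+6
8+5+1
8+4+2
8+3+2+1
7+6+1
7+5+2
7+4+3
7+4+2+1
6+5+3
6+5+2+1
6+4+3+1
5+4+3+2
That's 22 in total.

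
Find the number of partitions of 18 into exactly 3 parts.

There are too many to list fully; the first 12 (by largest part) are:
16+1+1
15+2+1
14+3+1
14+2+2
13+4+1
13+3+2
12+5+1
12+4+2
12+3+3
11+6+1
11+5+2
11+4+3
…and 15 more, for 27 total.

27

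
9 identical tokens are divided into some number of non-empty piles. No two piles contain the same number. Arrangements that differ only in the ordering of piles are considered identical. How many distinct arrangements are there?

They are:
9
8 + 1
7 + 2
6 + 3
6 + 2 + 1
5 + 4
5 + 3 + 1
4 + 3 + 2

8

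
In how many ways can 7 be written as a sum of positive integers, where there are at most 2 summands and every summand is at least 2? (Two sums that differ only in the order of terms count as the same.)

3

They are:
7
2 + 5
3 + 4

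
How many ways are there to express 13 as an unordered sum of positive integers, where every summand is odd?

Listing the qualifying partitions of 13:
13
11,1,1
9,3,1
9,1,1,1,1
7,5,1
7,3,3
7,3,1,1,1
7,1,1,1,1,1,1
5,5,3
5,5,1,1,1
5,3,3,1,1
5,3,1,1,1,1,1
5,1,1,1,1,1,1,1,1
3,3,3,3,1
3,3,3,1,1,1,1
3,3,1,1,1,1,1,1,1
3,1,1,1,1,1,1,1,1,1,1
1,1,1,1,1,1,1,1,1,1,1,1,1

18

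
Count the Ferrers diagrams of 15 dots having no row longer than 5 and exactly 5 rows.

Enumerating:
5, 5, 3, 1, 1
5, 5, 2, 2, 1
5, 4, 4, 1, 1
5, 4, 3, 2, 1
5, 4, 2, 2, 2
5, 3, 3, 3, 1
5, 3, 3, 2, 2
4, 4, 4, 2, 1
4, 4, 3, 3, 1
4, 4, 3, 2, 2
4, 3, 3, 3, 2
3, 3, 3, 3, 3
That's 12 in total.

12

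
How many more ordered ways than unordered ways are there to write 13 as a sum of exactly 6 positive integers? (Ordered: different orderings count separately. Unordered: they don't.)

Compositions: C(12,5) = 792.
Partitions of 13 into exactly 6 parts: 14.
Difference: 792 − 14 = 778.

778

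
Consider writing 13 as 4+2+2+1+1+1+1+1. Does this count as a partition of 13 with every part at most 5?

The parts sum to 13, and the condition 'no summand exceeds 5' holds.

Yes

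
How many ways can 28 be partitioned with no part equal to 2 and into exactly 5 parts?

Enumerating by decreasing first part gives 155 partitions in all.

155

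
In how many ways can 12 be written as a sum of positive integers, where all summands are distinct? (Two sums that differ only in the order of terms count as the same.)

15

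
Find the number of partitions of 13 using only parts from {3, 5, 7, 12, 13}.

The partitions of 13 that satisfy the conditions:
13
7 + 3 + 3
5 + 5 + 3
That's 3 in total.

3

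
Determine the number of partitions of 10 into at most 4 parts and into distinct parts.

10

Enumerating:
10
9, 1
8, 2
7, 3
7, 2, 1
6, 4
6, 3, 1
5, 4, 1
5, 3, 2
4, 3, 2, 1
That's 10 in total.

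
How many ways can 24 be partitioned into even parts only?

77

Systematic enumeration (by largest part, then next-largest, …) yields 77.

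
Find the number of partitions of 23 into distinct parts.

104

A full systematic count gives 104.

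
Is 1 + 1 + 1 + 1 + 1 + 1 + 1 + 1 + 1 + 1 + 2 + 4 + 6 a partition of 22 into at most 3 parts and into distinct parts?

No

The parts sum to 22, and the condition 'there are at most 3 summands' is violated.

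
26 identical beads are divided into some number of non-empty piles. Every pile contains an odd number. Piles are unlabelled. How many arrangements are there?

165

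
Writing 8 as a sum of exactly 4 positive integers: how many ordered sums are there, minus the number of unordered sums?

30

Ordered (compositions into 4 parts): C(7,3) = 35.
Partitions of 8 into exactly 4 parts: 5.
Difference: 35 − 5 = 30.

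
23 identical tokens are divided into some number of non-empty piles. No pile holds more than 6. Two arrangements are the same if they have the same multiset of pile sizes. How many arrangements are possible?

Direct enumeration gives 454 partitions.

454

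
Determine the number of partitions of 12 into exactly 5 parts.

The partitions of 12 that satisfy the conditions:
8, 1, 1, 1, 1
7, 2, 1, 1, 1
6, 3, 1, 1, 1
6, 2, 2, 1, 1
5, 4, 1, 1, 1
5, 3, 2, 1, 1
5, 2, 2, 2, 1
4, 4, 2, 1, 1
4, 3, 3, 1, 1
4, 3, 2, 2, 1
4, 2, 2, 2, 2
3, 3, 3, 2, 1
3, 3, 2, 2, 2
Counting gives 13.

13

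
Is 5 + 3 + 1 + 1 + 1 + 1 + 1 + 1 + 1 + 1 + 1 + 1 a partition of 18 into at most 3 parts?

No

The parts sum to 18, and the condition 'there are at most 3 summands' is violated.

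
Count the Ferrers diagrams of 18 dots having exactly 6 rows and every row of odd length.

11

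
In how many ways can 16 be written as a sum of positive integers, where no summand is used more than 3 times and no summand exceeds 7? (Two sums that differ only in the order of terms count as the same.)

78

Enumerating by decreasing first part gives 78 partitions in all.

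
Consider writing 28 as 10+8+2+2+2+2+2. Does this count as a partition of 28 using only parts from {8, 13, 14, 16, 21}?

No

The parts sum to 28, and the condition 'each summand belongs to {8, 13, 14, 16, 21}' is violated.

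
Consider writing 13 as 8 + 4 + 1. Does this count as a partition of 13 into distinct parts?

Yes

The parts sum to 13, and the condition 'all summands are distinct' holds.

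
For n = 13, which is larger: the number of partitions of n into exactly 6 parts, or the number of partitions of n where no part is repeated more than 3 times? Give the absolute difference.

50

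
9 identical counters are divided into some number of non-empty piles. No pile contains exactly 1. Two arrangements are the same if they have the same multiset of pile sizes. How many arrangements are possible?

Enumerating:
9
7+2
6+3
5+4
5+2+2
4+3+2
3+3+3
3+2+2+2

8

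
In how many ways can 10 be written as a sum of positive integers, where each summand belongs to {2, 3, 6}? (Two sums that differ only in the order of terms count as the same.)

3

Enumerating:
6,2,2
3,3,2,2
2,2,2,2,2
Counting gives 3.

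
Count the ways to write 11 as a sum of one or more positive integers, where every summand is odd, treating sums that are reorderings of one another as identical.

Listing the qualifying partitions of 11:
11
9,1,1
7,3,1
7,1,1,1,1
5,5,1
5,3,3
5,3,1,1,1
5,1,1,1,1,1,1
3,3,3,1,1
3,3,1,1,1,1,1
3,1,1,1,1,1,1,1,1
1,1,1,1,1,1,1,1,1,1,1
Counting gives 12.

12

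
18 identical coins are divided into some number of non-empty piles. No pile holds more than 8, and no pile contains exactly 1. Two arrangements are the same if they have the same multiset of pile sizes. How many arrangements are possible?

58

A partial list (first 12 by largest part):
8 + 8 + 2
8 + 7 + 3
8 + 6 + 4
8 + 6 + 2 + 2
8 + 5 + 5
8 + 5 + 3 + 2
8 + 4 + 4 + 2
8 + 4 + 3 + 3
8 + 4 + 2 + 2 + 2
8 + 3 + 3 + 2 + 2
8 + 2 + 2 + 2 + 2 + 2
7 + 7 + 4
…and 46 more, for 58 total.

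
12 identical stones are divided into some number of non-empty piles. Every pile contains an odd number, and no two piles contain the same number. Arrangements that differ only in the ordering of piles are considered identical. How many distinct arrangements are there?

3

The partitions of 12 that satisfy the conditions:
1, 11
3, 9
5, 7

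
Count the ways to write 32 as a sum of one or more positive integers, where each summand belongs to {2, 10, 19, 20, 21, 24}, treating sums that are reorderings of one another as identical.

Enumerating:
2 + 2 + 2 + 2 + 24
2 + 10 + 20
2 + 2 + 2 + 2 + 2 + 2 + 20
2 + 10 + 10 + 10
2 + 2 + 2 + 2 + 2 + 2 + 10 + 10
2 + 2 + 2 + 2 + 2 + 2 + 2 + 2 + 2 + 2 + 2 + 10
2 + 2 + 2 + 2 + 2 + 2 + 2 + 2 + 2 + 2 + 2 + 2 + 2 + 2 + 2 + 2
Counting gives 7.

7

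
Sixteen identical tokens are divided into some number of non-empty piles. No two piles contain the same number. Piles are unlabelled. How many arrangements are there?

There are too many to list fully; the first 12 (by largest part) are:
16
15 + 1
14 + 2
13 + 3
13 + 2 + 1
12 + 4
12 + 3 + 1
11 + 5
11 + 4 + 1
11 + 3 + 2
10 + 6
10 + 5 + 1
…and 20 more, for 32 total.

32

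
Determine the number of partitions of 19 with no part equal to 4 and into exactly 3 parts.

23

Enumerating:
1 + 1 + 17
1 + 2 + 16
1 + 3 + 15
2 + 2 + 15
2 + 3 + 14
1 + 5 + 13
3 + 3 + 13
1 + 6 + 12
2 + 5 + 12
1 + 7 + 11
2 + 6 + 11
3 + 5 + 11
1 + 8 + 10
2 + 7 + 10
3 + 6 + 10
1 + 9 + 9
2 + 8 + 9
3 + 7 + 9
5 + 5 + 9
3 + 8 + 8
5 + 6 + 8
5 + 7 + 7
6 + 6 + 7
Counting gives 23.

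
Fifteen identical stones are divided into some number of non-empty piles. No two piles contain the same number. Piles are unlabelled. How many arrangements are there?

There are too many to list fully; the first 12 (by largest part) are:
15
1, 14
2, 13
3, 12
1, 2, 12
4, 11
1, 3, 11
5, 10
1, 4, 10
2, 3, 10
6, 9
1, 5, 9
…and 15 more, for 27 total.

27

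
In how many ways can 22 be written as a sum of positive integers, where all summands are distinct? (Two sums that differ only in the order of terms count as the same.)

Counting exhaustively, 89 partitions satisfy the conditions.

89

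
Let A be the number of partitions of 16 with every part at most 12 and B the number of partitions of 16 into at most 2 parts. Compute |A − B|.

215

Partitions of 16 with every part at most 12: 224.
Partitions of 16 into at most 2 parts: 9.
|224 − 9| = 215.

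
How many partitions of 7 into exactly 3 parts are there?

Listing the qualifying partitions of 7:
5 + 1 + 1
4 + 2 + 1
3 + 3 + 1
3 + 2 + 2
That's 4 in total.

4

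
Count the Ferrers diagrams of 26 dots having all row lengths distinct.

There are 165 such partitions.

165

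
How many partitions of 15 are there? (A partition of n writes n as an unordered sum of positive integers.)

A full systematic count gives 176.

176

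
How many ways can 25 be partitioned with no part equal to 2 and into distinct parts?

82

Direct enumeration gives 82 partitions.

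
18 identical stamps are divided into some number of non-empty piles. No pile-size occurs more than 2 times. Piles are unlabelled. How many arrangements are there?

135

Counting exhaustively, 135 partitions satisfy the conditions.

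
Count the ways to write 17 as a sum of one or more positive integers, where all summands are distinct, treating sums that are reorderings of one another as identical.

There are too many to list fully; the first 12 (by largest part) are:
17
16 + 1
15 + 2
14 + 3
14 + 2 + 1
13 + 4
13 + 3 + 1
12 + 5
12 + 4 + 1
12 + 3 + 2
11 + 6
11 + 5 + 1
…and 26 more, for 38 total.

38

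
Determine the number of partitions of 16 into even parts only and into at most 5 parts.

Listing the qualifying partitions of 16:
16
2 + 14
4 + 12
2 + 2 + 12
6 + 10
2 + 4 + 10
2 + 2 + 2 + 10
8 + 8
2 + 6 + 8
4 + 4 + 8
2 + 2 + 4 + 8
2 + 2 + 2 + 2 + 8
4 + 6 + 6
2 + 2 + 6 + 6
2 + 4 + 4 + 6
2 + 2 + 2 + 4 + 6
4 + 4 + 4 + 4
2 + 2 + 4 + 4 + 4

18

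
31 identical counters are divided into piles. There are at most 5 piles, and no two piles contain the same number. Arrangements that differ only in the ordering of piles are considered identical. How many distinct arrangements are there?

302

There are 302 such partitions.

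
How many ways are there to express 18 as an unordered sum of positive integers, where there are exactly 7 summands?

49

A partial list (first 12 by largest part):
1, 1, 1, 1, 1, 1, 12
1, 1, 1, 1, 1, 2, 11
1, 1, 1, 1, 1, 3, 10
1, 1, 1, 1, 2, 2, 10
1, 1, 1, 1, 1, 4, 9
1, 1, 1, 1, 2, 3, 9
1, 1, 1, 2, 2, 2, 9
1, 1, 1, 1, 1, 5, 8
1, 1, 1, 1, 2, 4, 8
1, 1, 1, 1, 3, 3, 8
1, 1, 1, 2, 2, 3, 8
1, 1, 2, 2, 2, 2, 8
…and 37 more, for 49 total.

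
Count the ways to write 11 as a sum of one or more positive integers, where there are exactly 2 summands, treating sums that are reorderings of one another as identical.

They are:
10,1
9,2
8,3
7,4
6,5
That's 5 in total.

5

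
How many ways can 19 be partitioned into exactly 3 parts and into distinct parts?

21

Enumerating:
16 + 2 + 1
15 + 3 + 1
14 + 4 + 1
14 + 3 + 2
13 + 5 + 1
13 + 4 + 2
12 + 6 + 1
12 + 5 + 2
12 + 4 + 3
11 + 7 + 1
11 + 6 + 2
11 + 5 + 3
10 + 8 + 1
10 + 7 + 2
10 + 6 + 3
10 + 5 + 4
9 + 8 + 2
9 + 7 + 3
9 + 6 + 4
8 + 7 + 4
8 + 6 + 5
Counting gives 21.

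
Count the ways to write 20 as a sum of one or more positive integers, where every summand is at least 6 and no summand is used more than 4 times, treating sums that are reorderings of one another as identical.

The partitions of 20 that satisfy the conditions:
20
6+14
7+13
8+12
9+11
10+10
6+6+8
6+7+7

8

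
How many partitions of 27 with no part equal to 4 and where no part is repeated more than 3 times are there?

Counting exhaustively, 714 partitions satisfy the conditions.

714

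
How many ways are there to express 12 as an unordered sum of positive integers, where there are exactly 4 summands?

15

They are:
9 + 1 + 1 + 1
8 + 2 + 1 + 1
7 + 3 + 1 + 1
7 + 2 + 2 + 1
6 + 4 + 1 + 1
6 + 3 + 2 + 1
6 + 2 + 2 + 2
5 + 5 + 1 + 1
5 + 4 + 2 + 1
5 + 3 + 3 + 1
5 + 3 + 2 + 2
4 + 4 + 3 + 1
4 + 4 + 2 + 2
4 + 3 + 3 + 2
3 + 3 + 3 + 3
Counting gives 15.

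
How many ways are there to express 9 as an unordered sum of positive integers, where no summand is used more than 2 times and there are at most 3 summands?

Enumerating:
9
1 + 8
2 + 7
1 + 1 + 7
3 + 6
1 + 2 + 6
4 + 5
1 + 3 + 5
2 + 2 + 5
1 + 4 + 4
2 + 3 + 4
That's 11 in total.

11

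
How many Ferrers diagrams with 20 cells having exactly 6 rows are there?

Counting exhaustively, 90 partitions satisfy the conditions.

90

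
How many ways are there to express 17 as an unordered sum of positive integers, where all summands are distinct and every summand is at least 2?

Enumerating:
17
15+2
14+3
13+4
12+5
12+3+2
11+6
11+4+2
10+7
10+5+2
10+4+3
9+8
9+6+2
9+5+3
8+7+2
8+6+3
8+5+4
8+4+3+2
7+6+4
7+5+3+2
6+5+4+2
That's 21 in total.

21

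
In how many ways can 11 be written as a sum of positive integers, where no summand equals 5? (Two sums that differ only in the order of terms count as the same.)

45

There are too many to list fully; the first 12 (by largest part) are:
11
10, 1
9, 2
9, 1, 1
8, 3
8, 2, 1
8, 1, 1, 1
7, 4
7, 3, 1
7, 2, 2
7, 2, 1, 1
7, 1, 1, 1, 1
…and 33 more, for 45 total.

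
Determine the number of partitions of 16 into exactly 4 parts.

There are too many to list fully; the first 12 (by largest part) are:
1 + 1 + 1 + 13
1 + 1 + 2 + 12
1 + 1 + 3 + 11
1 + 2 + 2 + 11
1 + 1 + 4 + 10
1 + 2 + 3 + 10
2 + 2 + 2 + 10
1 + 1 + 5 + 9
1 + 2 + 4 + 9
1 + 3 + 3 + 9
2 + 2 + 3 + 9
1 + 1 + 6 + 8
…and 22 more, for 34 total.

34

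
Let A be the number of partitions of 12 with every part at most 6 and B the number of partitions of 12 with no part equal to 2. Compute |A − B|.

23

Partitions of 12 with every part at most 6: 58.
Partitions of 12 with no part equal to 2: 35.
|58 − 35| = 23.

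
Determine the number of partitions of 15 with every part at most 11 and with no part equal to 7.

Direct enumeration gives 147 partitions.

147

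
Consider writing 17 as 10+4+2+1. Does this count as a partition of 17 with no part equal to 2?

No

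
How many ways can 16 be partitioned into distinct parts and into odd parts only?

Enumerating:
15 + 1
13 + 3
11 + 5
9 + 7
7 + 5 + 3 + 1

5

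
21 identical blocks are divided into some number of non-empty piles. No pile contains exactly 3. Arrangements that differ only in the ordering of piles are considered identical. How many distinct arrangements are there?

Direct enumeration gives 407 partitions.

407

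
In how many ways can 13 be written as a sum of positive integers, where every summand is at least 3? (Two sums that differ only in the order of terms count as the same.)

10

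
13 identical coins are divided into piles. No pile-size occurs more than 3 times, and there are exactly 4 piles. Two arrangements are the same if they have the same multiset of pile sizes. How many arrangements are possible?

They are:
10 + 1 + 1 + 1
9 + 2 + 1 + 1
8 + 3 + 1 + 1
8 + 2 + 2 + 1
7 + 4 + 1 + 1
7 + 3 + 2 + 1
7 + 2 + 2 + 2
6 + 5 + 1 + 1
6 + 4 + 2 + 1
6 + 3 + 3 + 1
6 + 3 + 2 + 2
5 + 5 + 2 + 1
5 + 4 + 3 + 1
5 + 4 + 2 + 2
5 + 3 + 3 + 2
4 + 4 + 4 + 1
4 + 4 + 3 + 2
4 + 3 + 3 + 3

18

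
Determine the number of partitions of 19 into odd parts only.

There are too many to list fully; the first 12 (by largest part) are:
19
17,1,1
15,3,1
15,1,1,1,1
13,5,1
13,3,3
13,3,1,1,1
13,1,1,1,1,1,1
11,7,1
11,5,3
11,5,1,1,1
11,3,3,1,1
…and 42 more, for 54 total.

54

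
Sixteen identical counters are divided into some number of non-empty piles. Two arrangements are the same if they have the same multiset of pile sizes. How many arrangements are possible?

231

Counting exhaustively, 231 partitions satisfy the conditions.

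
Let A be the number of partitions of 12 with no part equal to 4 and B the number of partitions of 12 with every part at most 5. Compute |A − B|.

8

Partitions of 12 with no part equal to 4: 55.
Partitions of 12 with every part at most 5: 47.
|55 − 47| = 8.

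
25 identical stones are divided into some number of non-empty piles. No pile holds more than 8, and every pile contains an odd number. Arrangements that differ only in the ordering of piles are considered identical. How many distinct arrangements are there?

56

There are too many to list fully; the first 12 (by largest part) are:
7,7,7,3,1
7,7,7,1,1,1,1
7,7,5,5,1
7,7,5,3,3
7,7,5,3,1,1,1
7,7,5,1,1,1,1,1,1
7,7,3,3,3,1,1
7,7,3,3,1,1,1,1,1
7,7,3,1,1,1,1,1,1,1,1
7,7,1,1,1,1,1,1,1,1,1,1,1
7,5,5,5,3
7,5,5,5,1,1,1
…and 44 more, for 56 total.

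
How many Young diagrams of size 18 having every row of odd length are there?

46

A partial list (first 12 by largest part):
17,1
15,3
15,1,1,1
13,5
13,3,1,1
13,1,1,1,1,1
11,7
11,5,1,1
11,3,3,1
11,3,1,1,1,1
11,1,1,1,1,1,1,1
9,9
…and 34 more, for 46 total.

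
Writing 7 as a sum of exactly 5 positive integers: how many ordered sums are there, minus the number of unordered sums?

13

Ordered (compositions into 5 parts): C(6,4) = 15.
Partitions of 7 into exactly 5 parts: 2.
Difference: 15 − 2 = 13.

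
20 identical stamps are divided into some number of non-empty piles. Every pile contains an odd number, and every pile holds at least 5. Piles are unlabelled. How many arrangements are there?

4

Enumerating:
15,5
13,7
11,9
5,5,5,5
Counting gives 4.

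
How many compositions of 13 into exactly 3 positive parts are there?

By stars and bars with positive parts, the count is C(12,2) = 66.

66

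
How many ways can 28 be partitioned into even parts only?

Counting exhaustively, 135 partitions satisfy the conditions.

135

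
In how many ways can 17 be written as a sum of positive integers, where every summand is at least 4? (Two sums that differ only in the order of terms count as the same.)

Enumerating:
17
13+4
12+5
11+6
10+7
9+8
9+4+4
8+5+4
7+6+4
7+5+5
6+6+5
5+4+4+4
Counting gives 12.

12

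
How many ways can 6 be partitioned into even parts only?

Listing the qualifying partitions of 6:
6
4 + 2
2 + 2 + 2
Counting gives 3.

3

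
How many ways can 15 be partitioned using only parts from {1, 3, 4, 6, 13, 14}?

26

There are too many to list fully; the first 12 (by largest part) are:
14,1
13,1,1
6,6,3
6,6,1,1,1
6,4,4,1
6,4,3,1,1
6,4,1,1,1,1,1
6,3,3,3
6,3,3,1,1,1
6,3,1,1,1,1,1,1
6,1,1,1,1,1,1,1,1,1
4,4,4,3
…and 14 more, for 26 total.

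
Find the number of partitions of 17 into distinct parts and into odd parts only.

Enumerating:
17
13,3,1
11,5,1
9,7,1
9,5,3

5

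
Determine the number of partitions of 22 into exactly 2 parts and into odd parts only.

6

Listing the qualifying partitions of 22:
21,1
19,3
17,5
15,7
13,9
11,11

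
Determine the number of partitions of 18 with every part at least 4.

The partitions of 18 that satisfy the conditions:
18
14 + 4
13 + 5
12 + 6
11 + 7
10 + 8
10 + 4 + 4
9 + 9
9 + 5 + 4
8 + 6 + 4
8 + 5 + 5
7 + 7 + 4
7 + 6 + 5
6 + 6 + 6
6 + 4 + 4 + 4
5 + 5 + 4 + 4

16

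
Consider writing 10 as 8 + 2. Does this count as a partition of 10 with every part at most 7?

No

The parts sum to 10, and the condition 'no summand exceeds 7' is violated.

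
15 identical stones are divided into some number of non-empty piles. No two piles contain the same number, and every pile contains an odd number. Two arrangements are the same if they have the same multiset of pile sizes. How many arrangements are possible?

4

The partitions of 15 that satisfy the conditions:
15
1, 3, 11
1, 5, 9
3, 5, 7
Counting gives 4.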